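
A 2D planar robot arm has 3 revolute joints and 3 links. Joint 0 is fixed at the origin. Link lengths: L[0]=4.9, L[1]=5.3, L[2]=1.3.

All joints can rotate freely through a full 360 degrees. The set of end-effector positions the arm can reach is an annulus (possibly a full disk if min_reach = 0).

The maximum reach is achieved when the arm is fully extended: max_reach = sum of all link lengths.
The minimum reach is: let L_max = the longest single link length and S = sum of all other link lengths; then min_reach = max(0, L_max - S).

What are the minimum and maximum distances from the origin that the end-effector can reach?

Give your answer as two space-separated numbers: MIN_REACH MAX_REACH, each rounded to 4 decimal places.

Link lengths: [4.9, 5.3, 1.3]
max_reach = 4.9 + 5.3 + 1.3 = 11.5
L_max = max([4.9, 5.3, 1.3]) = 5.3
S (sum of others) = 11.5 - 5.3 = 6.2
min_reach = max(0, 5.3 - 6.2) = max(0, -0.9) = 0

Answer: 0.0000 11.5000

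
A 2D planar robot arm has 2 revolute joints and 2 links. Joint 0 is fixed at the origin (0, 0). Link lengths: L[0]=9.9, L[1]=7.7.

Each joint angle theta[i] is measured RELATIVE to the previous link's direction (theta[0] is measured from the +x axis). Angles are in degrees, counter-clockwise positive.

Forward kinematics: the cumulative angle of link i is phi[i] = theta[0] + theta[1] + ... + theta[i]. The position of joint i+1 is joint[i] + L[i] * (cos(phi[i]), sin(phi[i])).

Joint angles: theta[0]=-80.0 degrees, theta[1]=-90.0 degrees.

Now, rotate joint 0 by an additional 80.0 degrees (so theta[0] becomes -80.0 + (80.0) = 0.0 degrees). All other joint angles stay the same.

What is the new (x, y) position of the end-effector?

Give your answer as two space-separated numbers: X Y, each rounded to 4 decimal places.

joint[0] = (0.0000, 0.0000)  (base)
link 0: phi[0] = 0 = 0 deg
  cos(0 deg) = 1.0000, sin(0 deg) = 0.0000
  joint[1] = (0.0000, 0.0000) + 9.9 * (1.0000, 0.0000) = (0.0000 + 9.9000, 0.0000 + 0.0000) = (9.9000, 0.0000)
link 1: phi[1] = 0 + -90 = -90 deg
  cos(-90 deg) = 0.0000, sin(-90 deg) = -1.0000
  joint[2] = (9.9000, 0.0000) + 7.7 * (0.0000, -1.0000) = (9.9000 + 0.0000, 0.0000 + -7.7000) = (9.9000, -7.7000)
End effector: (9.9000, -7.7000)

Answer: 9.9000 -7.7000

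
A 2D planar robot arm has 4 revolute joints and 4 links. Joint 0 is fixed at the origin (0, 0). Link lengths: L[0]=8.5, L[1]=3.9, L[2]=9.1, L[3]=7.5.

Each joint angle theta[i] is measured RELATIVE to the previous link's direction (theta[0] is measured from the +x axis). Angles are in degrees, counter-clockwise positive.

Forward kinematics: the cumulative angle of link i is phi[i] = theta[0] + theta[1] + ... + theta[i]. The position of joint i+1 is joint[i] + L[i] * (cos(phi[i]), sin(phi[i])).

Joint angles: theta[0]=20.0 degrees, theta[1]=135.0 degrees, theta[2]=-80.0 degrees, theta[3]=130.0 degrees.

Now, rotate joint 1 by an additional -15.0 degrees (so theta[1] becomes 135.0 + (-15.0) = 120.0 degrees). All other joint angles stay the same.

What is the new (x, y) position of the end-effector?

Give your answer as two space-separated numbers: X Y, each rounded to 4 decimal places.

joint[0] = (0.0000, 0.0000)  (base)
link 0: phi[0] = 20 = 20 deg
  cos(20 deg) = 0.9397, sin(20 deg) = 0.3420
  joint[1] = (0.0000, 0.0000) + 8.5 * (0.9397, 0.3420) = (0.0000 + 7.9874, 0.0000 + 2.9072) = (7.9874, 2.9072)
link 1: phi[1] = 20 + 120 = 140 deg
  cos(140 deg) = -0.7660, sin(140 deg) = 0.6428
  joint[2] = (7.9874, 2.9072) + 3.9 * (-0.7660, 0.6428) = (7.9874 + -2.9876, 2.9072 + 2.5069) = (4.9998, 5.4140)
link 2: phi[2] = 20 + 120 + -80 = 60 deg
  cos(60 deg) = 0.5000, sin(60 deg) = 0.8660
  joint[3] = (4.9998, 5.4140) + 9.1 * (0.5000, 0.8660) = (4.9998 + 4.5500, 5.4140 + 7.8808) = (9.5498, 13.2949)
link 3: phi[3] = 20 + 120 + -80 + 130 = 190 deg
  cos(190 deg) = -0.9848, sin(190 deg) = -0.1736
  joint[4] = (9.5498, 13.2949) + 7.5 * (-0.9848, -0.1736) = (9.5498 + -7.3861, 13.2949 + -1.3024) = (2.1638, 11.9925)
End effector: (2.1638, 11.9925)

Answer: 2.1638 11.9925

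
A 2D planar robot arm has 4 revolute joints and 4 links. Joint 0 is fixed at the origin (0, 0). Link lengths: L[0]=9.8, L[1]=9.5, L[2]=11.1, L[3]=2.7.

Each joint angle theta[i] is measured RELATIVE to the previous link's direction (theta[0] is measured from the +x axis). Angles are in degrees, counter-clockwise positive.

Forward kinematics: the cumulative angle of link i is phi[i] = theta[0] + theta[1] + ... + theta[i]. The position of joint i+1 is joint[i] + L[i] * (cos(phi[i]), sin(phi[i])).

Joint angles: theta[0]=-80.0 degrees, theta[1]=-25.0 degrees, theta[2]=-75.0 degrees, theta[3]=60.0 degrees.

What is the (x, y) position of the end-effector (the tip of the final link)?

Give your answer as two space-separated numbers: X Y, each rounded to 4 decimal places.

Answer: -13.2070 -21.1657

Derivation:
joint[0] = (0.0000, 0.0000)  (base)
link 0: phi[0] = -80 = -80 deg
  cos(-80 deg) = 0.1736, sin(-80 deg) = -0.9848
  joint[1] = (0.0000, 0.0000) + 9.8 * (0.1736, -0.9848) = (0.0000 + 1.7018, 0.0000 + -9.6511) = (1.7018, -9.6511)
link 1: phi[1] = -80 + -25 = -105 deg
  cos(-105 deg) = -0.2588, sin(-105 deg) = -0.9659
  joint[2] = (1.7018, -9.6511) + 9.5 * (-0.2588, -0.9659) = (1.7018 + -2.4588, -9.6511 + -9.1763) = (-0.7570, -18.8274)
link 2: phi[2] = -80 + -25 + -75 = -180 deg
  cos(-180 deg) = -1.0000, sin(-180 deg) = -0.0000
  joint[3] = (-0.7570, -18.8274) + 11.1 * (-1.0000, -0.0000) = (-0.7570 + -11.1000, -18.8274 + -0.0000) = (-11.8570, -18.8274)
link 3: phi[3] = -80 + -25 + -75 + 60 = -120 deg
  cos(-120 deg) = -0.5000, sin(-120 deg) = -0.8660
  joint[4] = (-11.8570, -18.8274) + 2.7 * (-0.5000, -0.8660) = (-11.8570 + -1.3500, -18.8274 + -2.3383) = (-13.2070, -21.1657)
End effector: (-13.2070, -21.1657)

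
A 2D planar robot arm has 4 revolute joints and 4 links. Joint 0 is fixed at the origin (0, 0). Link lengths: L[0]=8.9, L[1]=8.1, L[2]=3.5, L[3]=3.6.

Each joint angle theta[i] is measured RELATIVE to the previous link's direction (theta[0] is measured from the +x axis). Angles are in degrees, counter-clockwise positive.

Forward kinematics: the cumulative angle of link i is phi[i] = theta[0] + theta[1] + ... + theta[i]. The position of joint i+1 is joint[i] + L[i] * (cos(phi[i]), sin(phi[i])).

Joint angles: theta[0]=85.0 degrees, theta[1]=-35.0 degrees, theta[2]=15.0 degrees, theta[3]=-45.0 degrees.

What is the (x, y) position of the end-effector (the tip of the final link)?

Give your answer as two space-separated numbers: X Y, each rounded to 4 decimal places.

joint[0] = (0.0000, 0.0000)  (base)
link 0: phi[0] = 85 = 85 deg
  cos(85 deg) = 0.0872, sin(85 deg) = 0.9962
  joint[1] = (0.0000, 0.0000) + 8.9 * (0.0872, 0.9962) = (0.0000 + 0.7757, 0.0000 + 8.8661) = (0.7757, 8.8661)
link 1: phi[1] = 85 + -35 = 50 deg
  cos(50 deg) = 0.6428, sin(50 deg) = 0.7660
  joint[2] = (0.7757, 8.8661) + 8.1 * (0.6428, 0.7660) = (0.7757 + 5.2066, 8.8661 + 6.2050) = (5.9823, 15.0711)
link 2: phi[2] = 85 + -35 + 15 = 65 deg
  cos(65 deg) = 0.4226, sin(65 deg) = 0.9063
  joint[3] = (5.9823, 15.0711) + 3.5 * (0.4226, 0.9063) = (5.9823 + 1.4792, 15.0711 + 3.1721) = (7.4614, 18.2432)
link 3: phi[3] = 85 + -35 + 15 + -45 = 20 deg
  cos(20 deg) = 0.9397, sin(20 deg) = 0.3420
  joint[4] = (7.4614, 18.2432) + 3.6 * (0.9397, 0.3420) = (7.4614 + 3.3829, 18.2432 + 1.2313) = (10.8443, 19.4744)
End effector: (10.8443, 19.4744)

Answer: 10.8443 19.4744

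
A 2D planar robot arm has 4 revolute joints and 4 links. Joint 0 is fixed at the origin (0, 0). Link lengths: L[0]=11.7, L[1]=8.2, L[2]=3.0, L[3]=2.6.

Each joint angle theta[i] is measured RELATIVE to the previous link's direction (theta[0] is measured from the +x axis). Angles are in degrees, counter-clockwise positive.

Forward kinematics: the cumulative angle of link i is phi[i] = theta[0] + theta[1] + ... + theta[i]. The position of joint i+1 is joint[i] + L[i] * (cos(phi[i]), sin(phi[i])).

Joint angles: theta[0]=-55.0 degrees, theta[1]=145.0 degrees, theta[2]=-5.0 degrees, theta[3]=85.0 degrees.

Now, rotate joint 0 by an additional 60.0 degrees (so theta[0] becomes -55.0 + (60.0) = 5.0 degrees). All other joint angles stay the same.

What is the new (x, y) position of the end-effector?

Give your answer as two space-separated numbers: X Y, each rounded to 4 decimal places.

joint[0] = (0.0000, 0.0000)  (base)
link 0: phi[0] = 5 = 5 deg
  cos(5 deg) = 0.9962, sin(5 deg) = 0.0872
  joint[1] = (0.0000, 0.0000) + 11.7 * (0.9962, 0.0872) = (0.0000 + 11.6555, 0.0000 + 1.0197) = (11.6555, 1.0197)
link 1: phi[1] = 5 + 145 = 150 deg
  cos(150 deg) = -0.8660, sin(150 deg) = 0.5000
  joint[2] = (11.6555, 1.0197) + 8.2 * (-0.8660, 0.5000) = (11.6555 + -7.1014, 1.0197 + 4.1000) = (4.5541, 5.1197)
link 2: phi[2] = 5 + 145 + -5 = 145 deg
  cos(145 deg) = -0.8192, sin(145 deg) = 0.5736
  joint[3] = (4.5541, 5.1197) + 3 * (-0.8192, 0.5736) = (4.5541 + -2.4575, 5.1197 + 1.7207) = (2.0966, 6.8405)
link 3: phi[3] = 5 + 145 + -5 + 85 = 230 deg
  cos(230 deg) = -0.6428, sin(230 deg) = -0.7660
  joint[4] = (2.0966, 6.8405) + 2.6 * (-0.6428, -0.7660) = (2.0966 + -1.6712, 6.8405 + -1.9917) = (0.4254, 4.8487)
End effector: (0.4254, 4.8487)

Answer: 0.4254 4.8487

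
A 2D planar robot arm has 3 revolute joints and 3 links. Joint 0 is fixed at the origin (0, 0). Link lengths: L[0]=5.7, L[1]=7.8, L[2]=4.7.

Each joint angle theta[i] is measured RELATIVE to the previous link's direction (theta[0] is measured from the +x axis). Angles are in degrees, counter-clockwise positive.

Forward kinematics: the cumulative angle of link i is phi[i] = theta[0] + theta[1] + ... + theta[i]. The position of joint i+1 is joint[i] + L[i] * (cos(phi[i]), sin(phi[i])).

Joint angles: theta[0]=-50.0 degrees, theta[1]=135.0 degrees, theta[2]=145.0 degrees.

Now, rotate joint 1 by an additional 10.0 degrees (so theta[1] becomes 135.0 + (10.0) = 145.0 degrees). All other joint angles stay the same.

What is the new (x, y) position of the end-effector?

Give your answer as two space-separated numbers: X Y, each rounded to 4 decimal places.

joint[0] = (0.0000, 0.0000)  (base)
link 0: phi[0] = -50 = -50 deg
  cos(-50 deg) = 0.6428, sin(-50 deg) = -0.7660
  joint[1] = (0.0000, 0.0000) + 5.7 * (0.6428, -0.7660) = (0.0000 + 3.6639, 0.0000 + -4.3665) = (3.6639, -4.3665)
link 1: phi[1] = -50 + 145 = 95 deg
  cos(95 deg) = -0.0872, sin(95 deg) = 0.9962
  joint[2] = (3.6639, -4.3665) + 7.8 * (-0.0872, 0.9962) = (3.6639 + -0.6798, -4.3665 + 7.7703) = (2.9841, 3.4039)
link 2: phi[2] = -50 + 145 + 145 = 240 deg
  cos(240 deg) = -0.5000, sin(240 deg) = -0.8660
  joint[3] = (2.9841, 3.4039) + 4.7 * (-0.5000, -0.8660) = (2.9841 + -2.3500, 3.4039 + -4.0703) = (0.6341, -0.6665)
End effector: (0.6341, -0.6665)

Answer: 0.6341 -0.6665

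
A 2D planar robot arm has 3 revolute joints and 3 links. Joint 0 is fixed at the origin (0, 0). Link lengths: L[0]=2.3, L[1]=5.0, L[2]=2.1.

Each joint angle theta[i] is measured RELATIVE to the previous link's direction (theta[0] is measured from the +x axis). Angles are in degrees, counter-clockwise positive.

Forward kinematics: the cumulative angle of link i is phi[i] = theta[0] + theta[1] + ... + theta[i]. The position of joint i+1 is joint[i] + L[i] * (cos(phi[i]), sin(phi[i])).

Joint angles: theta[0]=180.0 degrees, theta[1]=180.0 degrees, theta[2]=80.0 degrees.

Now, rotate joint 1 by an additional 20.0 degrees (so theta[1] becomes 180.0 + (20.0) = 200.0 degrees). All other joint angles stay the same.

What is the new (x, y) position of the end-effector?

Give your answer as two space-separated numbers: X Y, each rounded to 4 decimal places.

joint[0] = (0.0000, 0.0000)  (base)
link 0: phi[0] = 180 = 180 deg
  cos(180 deg) = -1.0000, sin(180 deg) = 0.0000
  joint[1] = (0.0000, 0.0000) + 2.3 * (-1.0000, 0.0000) = (0.0000 + -2.3000, 0.0000 + 0.0000) = (-2.3000, 0.0000)
link 1: phi[1] = 180 + 200 = 380 deg
  cos(380 deg) = 0.9397, sin(380 deg) = 0.3420
  joint[2] = (-2.3000, 0.0000) + 5 * (0.9397, 0.3420) = (-2.3000 + 4.6985, 0.0000 + 1.7101) = (2.3985, 1.7101)
link 2: phi[2] = 180 + 200 + 80 = 460 deg
  cos(460 deg) = -0.1736, sin(460 deg) = 0.9848
  joint[3] = (2.3985, 1.7101) + 2.1 * (-0.1736, 0.9848) = (2.3985 + -0.3647, 1.7101 + 2.0681) = (2.0338, 3.7782)
End effector: (2.0338, 3.7782)

Answer: 2.0338 3.7782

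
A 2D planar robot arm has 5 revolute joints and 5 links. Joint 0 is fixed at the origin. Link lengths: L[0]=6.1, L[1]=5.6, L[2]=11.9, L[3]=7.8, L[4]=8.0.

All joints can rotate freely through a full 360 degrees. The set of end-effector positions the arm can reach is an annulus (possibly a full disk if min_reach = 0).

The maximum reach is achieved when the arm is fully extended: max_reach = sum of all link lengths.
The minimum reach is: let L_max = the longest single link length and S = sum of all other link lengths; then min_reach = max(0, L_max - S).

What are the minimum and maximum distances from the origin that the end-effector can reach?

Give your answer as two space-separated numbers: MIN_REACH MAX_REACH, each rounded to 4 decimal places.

Answer: 0.0000 39.4000

Derivation:
Link lengths: [6.1, 5.6, 11.9, 7.8, 8.0]
max_reach = 6.1 + 5.6 + 11.9 + 7.8 + 8 = 39.4
L_max = max([6.1, 5.6, 11.9, 7.8, 8.0]) = 11.9
S (sum of others) = 39.4 - 11.9 = 27.5
min_reach = max(0, 11.9 - 27.5) = max(0, -15.6) = 0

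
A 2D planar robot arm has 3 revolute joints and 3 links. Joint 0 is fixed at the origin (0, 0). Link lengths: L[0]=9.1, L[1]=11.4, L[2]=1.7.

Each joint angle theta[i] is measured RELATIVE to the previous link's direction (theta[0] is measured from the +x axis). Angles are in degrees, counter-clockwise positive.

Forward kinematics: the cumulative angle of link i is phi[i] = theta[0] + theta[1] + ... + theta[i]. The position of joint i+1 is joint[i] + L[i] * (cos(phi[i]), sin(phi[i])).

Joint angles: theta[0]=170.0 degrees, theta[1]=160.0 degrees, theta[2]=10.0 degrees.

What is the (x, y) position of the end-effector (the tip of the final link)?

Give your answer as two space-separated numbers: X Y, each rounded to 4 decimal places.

joint[0] = (0.0000, 0.0000)  (base)
link 0: phi[0] = 170 = 170 deg
  cos(170 deg) = -0.9848, sin(170 deg) = 0.1736
  joint[1] = (0.0000, 0.0000) + 9.1 * (-0.9848, 0.1736) = (0.0000 + -8.9618, 0.0000 + 1.5802) = (-8.9618, 1.5802)
link 1: phi[1] = 170 + 160 = 330 deg
  cos(330 deg) = 0.8660, sin(330 deg) = -0.5000
  joint[2] = (-8.9618, 1.5802) + 11.4 * (0.8660, -0.5000) = (-8.9618 + 9.8727, 1.5802 + -5.7000) = (0.9109, -4.1198)
link 2: phi[2] = 170 + 160 + 10 = 340 deg
  cos(340 deg) = 0.9397, sin(340 deg) = -0.3420
  joint[3] = (0.9109, -4.1198) + 1.7 * (0.9397, -0.3420) = (0.9109 + 1.5975, -4.1198 + -0.5814) = (2.5084, -4.7012)
End effector: (2.5084, -4.7012)

Answer: 2.5084 -4.7012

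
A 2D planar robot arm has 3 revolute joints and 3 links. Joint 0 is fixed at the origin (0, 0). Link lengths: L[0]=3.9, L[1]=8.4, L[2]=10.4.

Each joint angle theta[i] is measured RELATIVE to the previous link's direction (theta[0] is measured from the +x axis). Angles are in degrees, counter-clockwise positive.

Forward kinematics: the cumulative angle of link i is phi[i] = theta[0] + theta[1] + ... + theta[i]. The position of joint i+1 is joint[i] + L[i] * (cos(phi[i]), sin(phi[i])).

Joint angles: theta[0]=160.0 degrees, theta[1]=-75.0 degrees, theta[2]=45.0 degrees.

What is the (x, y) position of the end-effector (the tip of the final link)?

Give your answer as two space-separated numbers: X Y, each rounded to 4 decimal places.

Answer: -9.6177 17.6688

Derivation:
joint[0] = (0.0000, 0.0000)  (base)
link 0: phi[0] = 160 = 160 deg
  cos(160 deg) = -0.9397, sin(160 deg) = 0.3420
  joint[1] = (0.0000, 0.0000) + 3.9 * (-0.9397, 0.3420) = (0.0000 + -3.6648, 0.0000 + 1.3339) = (-3.6648, 1.3339)
link 1: phi[1] = 160 + -75 = 85 deg
  cos(85 deg) = 0.0872, sin(85 deg) = 0.9962
  joint[2] = (-3.6648, 1.3339) + 8.4 * (0.0872, 0.9962) = (-3.6648 + 0.7321, 1.3339 + 8.3680) = (-2.9327, 9.7019)
link 2: phi[2] = 160 + -75 + 45 = 130 deg
  cos(130 deg) = -0.6428, sin(130 deg) = 0.7660
  joint[3] = (-2.9327, 9.7019) + 10.4 * (-0.6428, 0.7660) = (-2.9327 + -6.6850, 9.7019 + 7.9669) = (-9.6177, 17.6688)
End effector: (-9.6177, 17.6688)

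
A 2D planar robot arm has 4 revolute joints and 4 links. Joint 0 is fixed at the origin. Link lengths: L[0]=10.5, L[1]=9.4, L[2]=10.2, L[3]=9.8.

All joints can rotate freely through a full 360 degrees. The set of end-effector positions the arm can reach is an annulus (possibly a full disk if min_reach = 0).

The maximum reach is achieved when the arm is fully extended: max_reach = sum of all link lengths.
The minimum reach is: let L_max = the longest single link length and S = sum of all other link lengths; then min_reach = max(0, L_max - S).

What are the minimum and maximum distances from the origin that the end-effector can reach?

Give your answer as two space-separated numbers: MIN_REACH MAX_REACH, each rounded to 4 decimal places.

Link lengths: [10.5, 9.4, 10.2, 9.8]
max_reach = 10.5 + 9.4 + 10.2 + 9.8 = 39.9
L_max = max([10.5, 9.4, 10.2, 9.8]) = 10.5
S (sum of others) = 39.9 - 10.5 = 29.4
min_reach = max(0, 10.5 - 29.4) = max(0, -18.9) = 0

Answer: 0.0000 39.9000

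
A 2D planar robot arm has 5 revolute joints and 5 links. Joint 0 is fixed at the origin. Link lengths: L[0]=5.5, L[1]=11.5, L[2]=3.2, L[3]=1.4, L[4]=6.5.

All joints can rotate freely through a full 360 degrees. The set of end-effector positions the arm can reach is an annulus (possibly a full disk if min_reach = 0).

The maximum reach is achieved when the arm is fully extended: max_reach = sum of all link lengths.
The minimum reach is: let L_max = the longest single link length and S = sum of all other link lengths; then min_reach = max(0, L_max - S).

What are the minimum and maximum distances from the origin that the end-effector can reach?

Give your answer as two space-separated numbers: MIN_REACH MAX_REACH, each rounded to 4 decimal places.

Answer: 0.0000 28.1000

Derivation:
Link lengths: [5.5, 11.5, 3.2, 1.4, 6.5]
max_reach = 5.5 + 11.5 + 3.2 + 1.4 + 6.5 = 28.1
L_max = max([5.5, 11.5, 3.2, 1.4, 6.5]) = 11.5
S (sum of others) = 28.1 - 11.5 = 16.6
min_reach = max(0, 11.5 - 16.6) = max(0, -5.1) = 0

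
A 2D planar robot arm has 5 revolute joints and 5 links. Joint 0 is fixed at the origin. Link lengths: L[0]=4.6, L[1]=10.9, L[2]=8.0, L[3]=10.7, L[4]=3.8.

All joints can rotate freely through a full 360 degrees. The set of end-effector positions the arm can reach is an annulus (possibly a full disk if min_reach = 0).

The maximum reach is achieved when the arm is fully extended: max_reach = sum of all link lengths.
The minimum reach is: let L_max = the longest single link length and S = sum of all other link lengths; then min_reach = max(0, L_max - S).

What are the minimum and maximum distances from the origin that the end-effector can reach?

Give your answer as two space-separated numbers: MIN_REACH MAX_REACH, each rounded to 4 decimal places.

Link lengths: [4.6, 10.9, 8.0, 10.7, 3.8]
max_reach = 4.6 + 10.9 + 8 + 10.7 + 3.8 = 38
L_max = max([4.6, 10.9, 8.0, 10.7, 3.8]) = 10.9
S (sum of others) = 38 - 10.9 = 27.1
min_reach = max(0, 10.9 - 27.1) = max(0, -16.2) = 0

Answer: 0.0000 38.0000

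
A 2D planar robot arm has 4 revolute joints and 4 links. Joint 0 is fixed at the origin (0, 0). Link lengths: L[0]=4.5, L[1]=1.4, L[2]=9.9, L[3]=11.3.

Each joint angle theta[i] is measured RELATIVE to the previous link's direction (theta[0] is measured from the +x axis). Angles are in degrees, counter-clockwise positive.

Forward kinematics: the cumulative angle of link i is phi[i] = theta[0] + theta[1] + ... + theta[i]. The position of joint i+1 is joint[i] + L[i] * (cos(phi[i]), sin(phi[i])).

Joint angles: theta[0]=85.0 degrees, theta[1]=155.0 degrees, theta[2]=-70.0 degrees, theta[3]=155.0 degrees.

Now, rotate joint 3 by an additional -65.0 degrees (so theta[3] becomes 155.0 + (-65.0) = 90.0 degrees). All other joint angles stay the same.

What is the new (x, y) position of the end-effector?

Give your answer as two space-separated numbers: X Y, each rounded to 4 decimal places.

joint[0] = (0.0000, 0.0000)  (base)
link 0: phi[0] = 85 = 85 deg
  cos(85 deg) = 0.0872, sin(85 deg) = 0.9962
  joint[1] = (0.0000, 0.0000) + 4.5 * (0.0872, 0.9962) = (0.0000 + 0.3922, 0.0000 + 4.4829) = (0.3922, 4.4829)
link 1: phi[1] = 85 + 155 = 240 deg
  cos(240 deg) = -0.5000, sin(240 deg) = -0.8660
  joint[2] = (0.3922, 4.4829) + 1.4 * (-0.5000, -0.8660) = (0.3922 + -0.7000, 4.4829 + -1.2124) = (-0.3078, 3.2704)
link 2: phi[2] = 85 + 155 + -70 = 170 deg
  cos(170 deg) = -0.9848, sin(170 deg) = 0.1736
  joint[3] = (-0.3078, 3.2704) + 9.9 * (-0.9848, 0.1736) = (-0.3078 + -9.7496, 3.2704 + 1.7191) = (-10.0574, 4.9896)
link 3: phi[3] = 85 + 155 + -70 + 90 = 260 deg
  cos(260 deg) = -0.1736, sin(260 deg) = -0.9848
  joint[4] = (-10.0574, 4.9896) + 11.3 * (-0.1736, -0.9848) = (-10.0574 + -1.9622, 4.9896 + -11.1283) = (-12.0196, -6.1388)
End effector: (-12.0196, -6.1388)

Answer: -12.0196 -6.1388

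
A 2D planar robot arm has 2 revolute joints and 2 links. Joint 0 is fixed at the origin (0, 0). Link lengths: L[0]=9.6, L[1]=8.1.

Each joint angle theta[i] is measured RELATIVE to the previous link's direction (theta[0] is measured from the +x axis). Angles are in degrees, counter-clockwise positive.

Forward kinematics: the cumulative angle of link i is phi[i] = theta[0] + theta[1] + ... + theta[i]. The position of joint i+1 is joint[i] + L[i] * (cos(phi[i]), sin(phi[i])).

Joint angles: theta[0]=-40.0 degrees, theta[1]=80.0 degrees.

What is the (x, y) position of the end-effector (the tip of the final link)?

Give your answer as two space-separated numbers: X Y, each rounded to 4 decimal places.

joint[0] = (0.0000, 0.0000)  (base)
link 0: phi[0] = -40 = -40 deg
  cos(-40 deg) = 0.7660, sin(-40 deg) = -0.6428
  joint[1] = (0.0000, 0.0000) + 9.6 * (0.7660, -0.6428) = (0.0000 + 7.3540, 0.0000 + -6.1708) = (7.3540, -6.1708)
link 1: phi[1] = -40 + 80 = 40 deg
  cos(40 deg) = 0.7660, sin(40 deg) = 0.6428
  joint[2] = (7.3540, -6.1708) + 8.1 * (0.7660, 0.6428) = (7.3540 + 6.2050, -6.1708 + 5.2066) = (13.5590, -0.9642)
End effector: (13.5590, -0.9642)

Answer: 13.5590 -0.9642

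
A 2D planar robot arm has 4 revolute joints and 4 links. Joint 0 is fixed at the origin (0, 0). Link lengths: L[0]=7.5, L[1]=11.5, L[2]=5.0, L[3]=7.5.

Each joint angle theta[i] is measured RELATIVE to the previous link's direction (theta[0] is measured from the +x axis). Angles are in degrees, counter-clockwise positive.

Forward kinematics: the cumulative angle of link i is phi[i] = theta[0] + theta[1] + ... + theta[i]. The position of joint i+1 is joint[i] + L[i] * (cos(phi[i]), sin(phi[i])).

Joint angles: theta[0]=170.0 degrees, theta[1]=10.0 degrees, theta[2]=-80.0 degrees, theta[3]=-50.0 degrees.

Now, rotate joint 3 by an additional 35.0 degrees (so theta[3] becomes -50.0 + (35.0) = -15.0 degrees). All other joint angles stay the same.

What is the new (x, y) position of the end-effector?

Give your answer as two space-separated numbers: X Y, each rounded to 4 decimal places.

joint[0] = (0.0000, 0.0000)  (base)
link 0: phi[0] = 170 = 170 deg
  cos(170 deg) = -0.9848, sin(170 deg) = 0.1736
  joint[1] = (0.0000, 0.0000) + 7.5 * (-0.9848, 0.1736) = (0.0000 + -7.3861, 0.0000 + 1.3024) = (-7.3861, 1.3024)
link 1: phi[1] = 170 + 10 = 180 deg
  cos(180 deg) = -1.0000, sin(180 deg) = 0.0000
  joint[2] = (-7.3861, 1.3024) + 11.5 * (-1.0000, 0.0000) = (-7.3861 + -11.5000, 1.3024 + 0.0000) = (-18.8861, 1.3024)
link 2: phi[2] = 170 + 10 + -80 = 100 deg
  cos(100 deg) = -0.1736, sin(100 deg) = 0.9848
  joint[3] = (-18.8861, 1.3024) + 5 * (-0.1736, 0.9848) = (-18.8861 + -0.8682, 1.3024 + 4.9240) = (-19.7543, 6.2264)
link 3: phi[3] = 170 + 10 + -80 + -15 = 85 deg
  cos(85 deg) = 0.0872, sin(85 deg) = 0.9962
  joint[4] = (-19.7543, 6.2264) + 7.5 * (0.0872, 0.9962) = (-19.7543 + 0.6537, 6.2264 + 7.4715) = (-19.1006, 13.6979)
End effector: (-19.1006, 13.6979)

Answer: -19.1006 13.6979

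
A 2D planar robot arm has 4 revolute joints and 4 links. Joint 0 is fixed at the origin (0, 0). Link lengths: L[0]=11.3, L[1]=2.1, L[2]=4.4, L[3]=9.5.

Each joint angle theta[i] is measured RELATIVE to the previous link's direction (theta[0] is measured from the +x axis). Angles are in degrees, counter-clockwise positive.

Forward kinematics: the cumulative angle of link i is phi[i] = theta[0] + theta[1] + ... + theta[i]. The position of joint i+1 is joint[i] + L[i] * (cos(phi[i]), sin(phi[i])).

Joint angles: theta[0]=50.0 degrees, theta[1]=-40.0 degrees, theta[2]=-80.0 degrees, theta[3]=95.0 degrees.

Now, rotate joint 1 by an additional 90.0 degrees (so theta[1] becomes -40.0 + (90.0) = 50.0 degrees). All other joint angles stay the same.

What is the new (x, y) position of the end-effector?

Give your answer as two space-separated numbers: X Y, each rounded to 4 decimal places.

Answer: 7.0186 20.8392

Derivation:
joint[0] = (0.0000, 0.0000)  (base)
link 0: phi[0] = 50 = 50 deg
  cos(50 deg) = 0.6428, sin(50 deg) = 0.7660
  joint[1] = (0.0000, 0.0000) + 11.3 * (0.6428, 0.7660) = (0.0000 + 7.2635, 0.0000 + 8.6563) = (7.2635, 8.6563)
link 1: phi[1] = 50 + 50 = 100 deg
  cos(100 deg) = -0.1736, sin(100 deg) = 0.9848
  joint[2] = (7.2635, 8.6563) + 2.1 * (-0.1736, 0.9848) = (7.2635 + -0.3647, 8.6563 + 2.0681) = (6.8988, 10.7244)
link 2: phi[2] = 50 + 50 + -80 = 20 deg
  cos(20 deg) = 0.9397, sin(20 deg) = 0.3420
  joint[3] = (6.8988, 10.7244) + 4.4 * (0.9397, 0.3420) = (6.8988 + 4.1346, 10.7244 + 1.5049) = (11.0335, 12.2293)
link 3: phi[3] = 50 + 50 + -80 + 95 = 115 deg
  cos(115 deg) = -0.4226, sin(115 deg) = 0.9063
  joint[4] = (11.0335, 12.2293) + 9.5 * (-0.4226, 0.9063) = (11.0335 + -4.0149, 12.2293 + 8.6099) = (7.0186, 20.8392)
End effector: (7.0186, 20.8392)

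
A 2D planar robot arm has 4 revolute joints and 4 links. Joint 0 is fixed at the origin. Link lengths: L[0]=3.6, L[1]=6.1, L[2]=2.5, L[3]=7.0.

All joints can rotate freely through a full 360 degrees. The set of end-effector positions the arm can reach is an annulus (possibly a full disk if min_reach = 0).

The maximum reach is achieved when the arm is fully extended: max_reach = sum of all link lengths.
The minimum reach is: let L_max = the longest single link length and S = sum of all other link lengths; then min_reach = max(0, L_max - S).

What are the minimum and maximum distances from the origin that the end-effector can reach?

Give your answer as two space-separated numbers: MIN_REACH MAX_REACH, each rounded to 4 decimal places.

Link lengths: [3.6, 6.1, 2.5, 7.0]
max_reach = 3.6 + 6.1 + 2.5 + 7 = 19.2
L_max = max([3.6, 6.1, 2.5, 7.0]) = 7
S (sum of others) = 19.2 - 7 = 12.2
min_reach = max(0, 7 - 12.2) = max(0, -5.2) = 0

Answer: 0.0000 19.2000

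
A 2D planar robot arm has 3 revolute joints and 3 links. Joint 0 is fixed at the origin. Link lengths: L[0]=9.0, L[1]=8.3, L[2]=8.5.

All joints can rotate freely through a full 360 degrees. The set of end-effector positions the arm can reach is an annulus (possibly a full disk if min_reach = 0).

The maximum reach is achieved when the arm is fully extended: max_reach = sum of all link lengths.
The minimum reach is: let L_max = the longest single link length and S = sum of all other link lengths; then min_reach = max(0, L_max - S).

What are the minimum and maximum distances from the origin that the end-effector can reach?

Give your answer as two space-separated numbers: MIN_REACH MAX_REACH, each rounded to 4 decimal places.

Link lengths: [9.0, 8.3, 8.5]
max_reach = 9 + 8.3 + 8.5 = 25.8
L_max = max([9.0, 8.3, 8.5]) = 9
S (sum of others) = 25.8 - 9 = 16.8
min_reach = max(0, 9 - 16.8) = max(0, -7.8) = 0

Answer: 0.0000 25.8000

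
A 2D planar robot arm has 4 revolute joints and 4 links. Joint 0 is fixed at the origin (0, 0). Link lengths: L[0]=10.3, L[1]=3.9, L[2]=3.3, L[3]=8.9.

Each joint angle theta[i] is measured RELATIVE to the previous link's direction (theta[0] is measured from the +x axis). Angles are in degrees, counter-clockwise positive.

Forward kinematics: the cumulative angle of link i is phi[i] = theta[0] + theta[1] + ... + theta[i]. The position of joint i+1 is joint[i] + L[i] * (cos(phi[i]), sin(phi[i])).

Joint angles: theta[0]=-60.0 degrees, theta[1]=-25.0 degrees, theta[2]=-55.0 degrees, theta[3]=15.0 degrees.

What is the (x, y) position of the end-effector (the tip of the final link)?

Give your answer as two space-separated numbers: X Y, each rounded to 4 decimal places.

joint[0] = (0.0000, 0.0000)  (base)
link 0: phi[0] = -60 = -60 deg
  cos(-60 deg) = 0.5000, sin(-60 deg) = -0.8660
  joint[1] = (0.0000, 0.0000) + 10.3 * (0.5000, -0.8660) = (0.0000 + 5.1500, 0.0000 + -8.9201) = (5.1500, -8.9201)
link 1: phi[1] = -60 + -25 = -85 deg
  cos(-85 deg) = 0.0872, sin(-85 deg) = -0.9962
  joint[2] = (5.1500, -8.9201) + 3.9 * (0.0872, -0.9962) = (5.1500 + 0.3399, -8.9201 + -3.8852) = (5.4899, -12.8052)
link 2: phi[2] = -60 + -25 + -55 = -140 deg
  cos(-140 deg) = -0.7660, sin(-140 deg) = -0.6428
  joint[3] = (5.4899, -12.8052) + 3.3 * (-0.7660, -0.6428) = (5.4899 + -2.5279, -12.8052 + -2.1212) = (2.9620, -14.9264)
link 3: phi[3] = -60 + -25 + -55 + 15 = -125 deg
  cos(-125 deg) = -0.5736, sin(-125 deg) = -0.8192
  joint[4] = (2.9620, -14.9264) + 8.9 * (-0.5736, -0.8192) = (2.9620 + -5.1048, -14.9264 + -7.2905) = (-2.1429, -22.2169)
End effector: (-2.1429, -22.2169)

Answer: -2.1429 -22.2169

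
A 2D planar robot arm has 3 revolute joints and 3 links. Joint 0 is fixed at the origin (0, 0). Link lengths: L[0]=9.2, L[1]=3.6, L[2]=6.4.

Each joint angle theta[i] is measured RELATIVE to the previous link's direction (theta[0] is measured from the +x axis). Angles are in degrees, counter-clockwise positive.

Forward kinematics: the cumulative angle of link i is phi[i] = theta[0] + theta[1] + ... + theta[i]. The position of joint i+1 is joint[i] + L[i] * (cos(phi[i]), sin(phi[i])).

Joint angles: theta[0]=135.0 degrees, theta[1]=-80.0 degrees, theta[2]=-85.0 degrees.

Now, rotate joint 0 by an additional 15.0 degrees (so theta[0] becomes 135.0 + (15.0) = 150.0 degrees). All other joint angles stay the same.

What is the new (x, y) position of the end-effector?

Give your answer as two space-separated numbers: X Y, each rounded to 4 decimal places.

Answer: -0.5542 6.3265

Derivation:
joint[0] = (0.0000, 0.0000)  (base)
link 0: phi[0] = 150 = 150 deg
  cos(150 deg) = -0.8660, sin(150 deg) = 0.5000
  joint[1] = (0.0000, 0.0000) + 9.2 * (-0.8660, 0.5000) = (0.0000 + -7.9674, 0.0000 + 4.6000) = (-7.9674, 4.6000)
link 1: phi[1] = 150 + -80 = 70 deg
  cos(70 deg) = 0.3420, sin(70 deg) = 0.9397
  joint[2] = (-7.9674, 4.6000) + 3.6 * (0.3420, 0.9397) = (-7.9674 + 1.2313, 4.6000 + 3.3829) = (-6.7362, 7.9829)
link 2: phi[2] = 150 + -80 + -85 = -15 deg
  cos(-15 deg) = 0.9659, sin(-15 deg) = -0.2588
  joint[3] = (-6.7362, 7.9829) + 6.4 * (0.9659, -0.2588) = (-6.7362 + 6.1819, 7.9829 + -1.6564) = (-0.5542, 6.3265)
End effector: (-0.5542, 6.3265)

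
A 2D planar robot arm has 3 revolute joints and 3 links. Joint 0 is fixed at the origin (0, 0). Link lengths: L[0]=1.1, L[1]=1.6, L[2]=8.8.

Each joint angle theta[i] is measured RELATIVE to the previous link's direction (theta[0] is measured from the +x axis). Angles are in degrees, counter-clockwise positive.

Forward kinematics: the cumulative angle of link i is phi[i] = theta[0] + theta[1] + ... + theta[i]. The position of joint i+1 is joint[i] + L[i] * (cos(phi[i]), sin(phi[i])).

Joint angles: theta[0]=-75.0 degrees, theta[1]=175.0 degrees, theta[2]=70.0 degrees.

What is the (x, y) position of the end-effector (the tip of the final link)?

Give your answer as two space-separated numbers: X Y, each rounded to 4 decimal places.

joint[0] = (0.0000, 0.0000)  (base)
link 0: phi[0] = -75 = -75 deg
  cos(-75 deg) = 0.2588, sin(-75 deg) = -0.9659
  joint[1] = (0.0000, 0.0000) + 1.1 * (0.2588, -0.9659) = (0.0000 + 0.2847, 0.0000 + -1.0625) = (0.2847, -1.0625)
link 1: phi[1] = -75 + 175 = 100 deg
  cos(100 deg) = -0.1736, sin(100 deg) = 0.9848
  joint[2] = (0.2847, -1.0625) + 1.6 * (-0.1736, 0.9848) = (0.2847 + -0.2778, -1.0625 + 1.5757) = (0.0069, 0.5132)
link 2: phi[2] = -75 + 175 + 70 = 170 deg
  cos(170 deg) = -0.9848, sin(170 deg) = 0.1736
  joint[3] = (0.0069, 0.5132) + 8.8 * (-0.9848, 0.1736) = (0.0069 + -8.6663, 0.5132 + 1.5281) = (-8.6594, 2.0413)
End effector: (-8.6594, 2.0413)

Answer: -8.6594 2.0413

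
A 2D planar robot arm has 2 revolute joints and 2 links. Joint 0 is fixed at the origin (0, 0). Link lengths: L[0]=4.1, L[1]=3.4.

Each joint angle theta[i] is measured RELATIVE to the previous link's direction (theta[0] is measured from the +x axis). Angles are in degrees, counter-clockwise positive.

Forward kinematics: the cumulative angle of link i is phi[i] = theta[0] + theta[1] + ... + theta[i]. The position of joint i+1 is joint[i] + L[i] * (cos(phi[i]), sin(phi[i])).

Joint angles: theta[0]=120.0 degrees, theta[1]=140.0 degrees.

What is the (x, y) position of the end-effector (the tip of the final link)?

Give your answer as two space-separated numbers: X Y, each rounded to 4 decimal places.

Answer: -2.6404 0.2024

Derivation:
joint[0] = (0.0000, 0.0000)  (base)
link 0: phi[0] = 120 = 120 deg
  cos(120 deg) = -0.5000, sin(120 deg) = 0.8660
  joint[1] = (0.0000, 0.0000) + 4.1 * (-0.5000, 0.8660) = (0.0000 + -2.0500, 0.0000 + 3.5507) = (-2.0500, 3.5507)
link 1: phi[1] = 120 + 140 = 260 deg
  cos(260 deg) = -0.1736, sin(260 deg) = -0.9848
  joint[2] = (-2.0500, 3.5507) + 3.4 * (-0.1736, -0.9848) = (-2.0500 + -0.5904, 3.5507 + -3.3483) = (-2.6404, 0.2024)
End effector: (-2.6404, 0.2024)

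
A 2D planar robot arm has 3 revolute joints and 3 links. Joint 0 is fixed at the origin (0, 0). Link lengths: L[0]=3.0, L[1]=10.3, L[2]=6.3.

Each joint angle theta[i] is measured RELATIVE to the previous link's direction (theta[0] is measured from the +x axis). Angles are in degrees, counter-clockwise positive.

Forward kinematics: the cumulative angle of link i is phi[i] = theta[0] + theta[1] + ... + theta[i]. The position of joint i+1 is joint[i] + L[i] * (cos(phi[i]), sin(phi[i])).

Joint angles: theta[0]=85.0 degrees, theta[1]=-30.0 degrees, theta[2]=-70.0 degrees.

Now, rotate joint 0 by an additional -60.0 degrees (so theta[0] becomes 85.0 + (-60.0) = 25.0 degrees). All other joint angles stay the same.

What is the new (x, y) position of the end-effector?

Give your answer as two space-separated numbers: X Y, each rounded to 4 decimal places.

joint[0] = (0.0000, 0.0000)  (base)
link 0: phi[0] = 25 = 25 deg
  cos(25 deg) = 0.9063, sin(25 deg) = 0.4226
  joint[1] = (0.0000, 0.0000) + 3 * (0.9063, 0.4226) = (0.0000 + 2.7189, 0.0000 + 1.2679) = (2.7189, 1.2679)
link 1: phi[1] = 25 + -30 = -5 deg
  cos(-5 deg) = 0.9962, sin(-5 deg) = -0.0872
  joint[2] = (2.7189, 1.2679) + 10.3 * (0.9962, -0.0872) = (2.7189 + 10.2608, 1.2679 + -0.8977) = (12.9797, 0.3702)
link 2: phi[2] = 25 + -30 + -70 = -75 deg
  cos(-75 deg) = 0.2588, sin(-75 deg) = -0.9659
  joint[3] = (12.9797, 0.3702) + 6.3 * (0.2588, -0.9659) = (12.9797 + 1.6306, 0.3702 + -6.0853) = (14.6103, -5.7152)
End effector: (14.6103, -5.7152)

Answer: 14.6103 -5.7152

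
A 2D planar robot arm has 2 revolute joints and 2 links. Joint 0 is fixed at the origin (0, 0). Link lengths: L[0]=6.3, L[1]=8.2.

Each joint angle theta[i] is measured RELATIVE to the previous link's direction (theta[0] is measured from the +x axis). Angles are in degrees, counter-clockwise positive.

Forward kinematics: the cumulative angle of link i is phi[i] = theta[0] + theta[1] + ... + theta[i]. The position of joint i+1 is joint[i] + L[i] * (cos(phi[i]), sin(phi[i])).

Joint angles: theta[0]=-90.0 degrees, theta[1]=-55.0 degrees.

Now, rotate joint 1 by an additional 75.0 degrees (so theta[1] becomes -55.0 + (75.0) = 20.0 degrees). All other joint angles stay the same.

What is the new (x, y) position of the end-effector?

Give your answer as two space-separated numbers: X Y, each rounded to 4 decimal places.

Answer: 2.8046 -14.0055

Derivation:
joint[0] = (0.0000, 0.0000)  (base)
link 0: phi[0] = -90 = -90 deg
  cos(-90 deg) = 0.0000, sin(-90 deg) = -1.0000
  joint[1] = (0.0000, 0.0000) + 6.3 * (0.0000, -1.0000) = (0.0000 + 0.0000, 0.0000 + -6.3000) = (0.0000, -6.3000)
link 1: phi[1] = -90 + 20 = -70 deg
  cos(-70 deg) = 0.3420, sin(-70 deg) = -0.9397
  joint[2] = (0.0000, -6.3000) + 8.2 * (0.3420, -0.9397) = (0.0000 + 2.8046, -6.3000 + -7.7055) = (2.8046, -14.0055)
End effector: (2.8046, -14.0055)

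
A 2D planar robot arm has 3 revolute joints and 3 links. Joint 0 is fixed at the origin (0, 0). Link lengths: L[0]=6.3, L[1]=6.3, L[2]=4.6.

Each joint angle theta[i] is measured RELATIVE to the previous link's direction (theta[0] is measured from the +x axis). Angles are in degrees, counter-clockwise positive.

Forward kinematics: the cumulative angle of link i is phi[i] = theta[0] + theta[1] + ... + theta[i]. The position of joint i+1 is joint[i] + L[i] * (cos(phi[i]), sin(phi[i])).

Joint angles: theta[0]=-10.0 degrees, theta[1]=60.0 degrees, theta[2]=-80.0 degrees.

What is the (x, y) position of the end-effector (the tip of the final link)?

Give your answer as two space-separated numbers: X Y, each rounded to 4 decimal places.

Answer: 14.2376 1.4321

Derivation:
joint[0] = (0.0000, 0.0000)  (base)
link 0: phi[0] = -10 = -10 deg
  cos(-10 deg) = 0.9848, sin(-10 deg) = -0.1736
  joint[1] = (0.0000, 0.0000) + 6.3 * (0.9848, -0.1736) = (0.0000 + 6.2043, 0.0000 + -1.0940) = (6.2043, -1.0940)
link 1: phi[1] = -10 + 60 = 50 deg
  cos(50 deg) = 0.6428, sin(50 deg) = 0.7660
  joint[2] = (6.2043, -1.0940) + 6.3 * (0.6428, 0.7660) = (6.2043 + 4.0496, -1.0940 + 4.8261) = (10.2539, 3.7321)
link 2: phi[2] = -10 + 60 + -80 = -30 deg
  cos(-30 deg) = 0.8660, sin(-30 deg) = -0.5000
  joint[3] = (10.2539, 3.7321) + 4.6 * (0.8660, -0.5000) = (10.2539 + 3.9837, 3.7321 + -2.3000) = (14.2376, 1.4321)
End effector: (14.2376, 1.4321)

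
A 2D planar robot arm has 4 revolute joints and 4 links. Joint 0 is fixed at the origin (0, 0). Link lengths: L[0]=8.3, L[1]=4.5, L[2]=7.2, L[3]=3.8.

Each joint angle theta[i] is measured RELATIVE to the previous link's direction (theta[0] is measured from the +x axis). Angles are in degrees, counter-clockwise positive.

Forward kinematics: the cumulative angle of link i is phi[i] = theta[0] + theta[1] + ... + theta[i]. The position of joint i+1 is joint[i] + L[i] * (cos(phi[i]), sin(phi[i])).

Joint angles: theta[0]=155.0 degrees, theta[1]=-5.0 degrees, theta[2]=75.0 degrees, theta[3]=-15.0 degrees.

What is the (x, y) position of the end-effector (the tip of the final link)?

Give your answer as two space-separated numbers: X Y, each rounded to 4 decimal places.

Answer: -19.8015 -1.2334

Derivation:
joint[0] = (0.0000, 0.0000)  (base)
link 0: phi[0] = 155 = 155 deg
  cos(155 deg) = -0.9063, sin(155 deg) = 0.4226
  joint[1] = (0.0000, 0.0000) + 8.3 * (-0.9063, 0.4226) = (0.0000 + -7.5224, 0.0000 + 3.5077) = (-7.5224, 3.5077)
link 1: phi[1] = 155 + -5 = 150 deg
  cos(150 deg) = -0.8660, sin(150 deg) = 0.5000
  joint[2] = (-7.5224, 3.5077) + 4.5 * (-0.8660, 0.5000) = (-7.5224 + -3.8971, 3.5077 + 2.2500) = (-11.4195, 5.7577)
link 2: phi[2] = 155 + -5 + 75 = 225 deg
  cos(225 deg) = -0.7071, sin(225 deg) = -0.7071
  joint[3] = (-11.4195, 5.7577) + 7.2 * (-0.7071, -0.7071) = (-11.4195 + -5.0912, 5.7577 + -5.0912) = (-16.5106, 0.6666)
link 3: phi[3] = 155 + -5 + 75 + -15 = 210 deg
  cos(210 deg) = -0.8660, sin(210 deg) = -0.5000
  joint[4] = (-16.5106, 0.6666) + 3.8 * (-0.8660, -0.5000) = (-16.5106 + -3.2909, 0.6666 + -1.9000) = (-19.8015, -1.2334)
End effector: (-19.8015, -1.2334)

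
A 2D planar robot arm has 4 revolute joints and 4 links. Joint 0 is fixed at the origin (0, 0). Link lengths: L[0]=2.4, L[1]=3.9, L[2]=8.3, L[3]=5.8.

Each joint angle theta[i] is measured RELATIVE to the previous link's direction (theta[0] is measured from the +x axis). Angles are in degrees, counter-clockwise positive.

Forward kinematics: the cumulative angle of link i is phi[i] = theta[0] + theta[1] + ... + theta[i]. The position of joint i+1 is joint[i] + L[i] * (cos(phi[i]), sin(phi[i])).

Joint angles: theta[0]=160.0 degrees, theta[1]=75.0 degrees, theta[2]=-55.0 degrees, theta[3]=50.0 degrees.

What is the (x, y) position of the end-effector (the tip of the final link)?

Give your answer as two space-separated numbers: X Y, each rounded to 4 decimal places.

Answer: -16.5204 -6.8169

Derivation:
joint[0] = (0.0000, 0.0000)  (base)
link 0: phi[0] = 160 = 160 deg
  cos(160 deg) = -0.9397, sin(160 deg) = 0.3420
  joint[1] = (0.0000, 0.0000) + 2.4 * (-0.9397, 0.3420) = (0.0000 + -2.2553, 0.0000 + 0.8208) = (-2.2553, 0.8208)
link 1: phi[1] = 160 + 75 = 235 deg
  cos(235 deg) = -0.5736, sin(235 deg) = -0.8192
  joint[2] = (-2.2553, 0.8208) + 3.9 * (-0.5736, -0.8192) = (-2.2553 + -2.2369, 0.8208 + -3.1947) = (-4.4922, -2.3738)
link 2: phi[2] = 160 + 75 + -55 = 180 deg
  cos(180 deg) = -1.0000, sin(180 deg) = 0.0000
  joint[3] = (-4.4922, -2.3738) + 8.3 * (-1.0000, 0.0000) = (-4.4922 + -8.3000, -2.3738 + 0.0000) = (-12.7922, -2.3738)
link 3: phi[3] = 160 + 75 + -55 + 50 = 230 deg
  cos(230 deg) = -0.6428, sin(230 deg) = -0.7660
  joint[4] = (-12.7922, -2.3738) + 5.8 * (-0.6428, -0.7660) = (-12.7922 + -3.7282, -2.3738 + -4.4431) = (-16.5204, -6.8169)
End effector: (-16.5204, -6.8169)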